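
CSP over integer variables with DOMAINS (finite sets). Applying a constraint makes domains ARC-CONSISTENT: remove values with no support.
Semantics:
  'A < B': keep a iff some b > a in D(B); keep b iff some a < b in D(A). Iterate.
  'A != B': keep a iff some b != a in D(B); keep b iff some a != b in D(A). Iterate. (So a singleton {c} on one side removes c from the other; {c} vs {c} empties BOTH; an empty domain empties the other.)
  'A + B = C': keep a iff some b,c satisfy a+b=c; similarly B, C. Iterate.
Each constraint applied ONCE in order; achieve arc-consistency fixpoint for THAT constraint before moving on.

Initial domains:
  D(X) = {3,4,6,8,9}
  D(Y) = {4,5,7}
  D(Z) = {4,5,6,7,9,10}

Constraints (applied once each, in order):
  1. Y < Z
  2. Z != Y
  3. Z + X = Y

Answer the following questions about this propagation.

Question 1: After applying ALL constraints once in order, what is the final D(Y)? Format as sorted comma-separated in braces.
Answer: {}

Derivation:
Constraint 1 (Y < Z) on D(Y)={4,5,7} D(Z)={4,5,6,7,9,10}: Z {4,5,6,7,9,10}->{5,6,7,9,10}
Constraint 2 (Z != Y) on D(Z)={5,6,7,9,10} D(Y)={4,5,7}: no change
Constraint 3 (Z + X = Y) on D(Z)={5,6,7,9,10} D(X)={3,4,6,8,9} D(Y)={4,5,7}: Z {5,6,7,9,10}->{}; X {3,4,6,8,9}->{}; Y {4,5,7}->{}
So after all 3 constraints: D(Y) = {}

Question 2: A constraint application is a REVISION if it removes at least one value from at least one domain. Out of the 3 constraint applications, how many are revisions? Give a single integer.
Constraint 1 (Y < Z) on D(Y)={4,5,7} D(Z)={4,5,6,7,9,10}: Z {4,5,6,7,9,10}->{5,6,7,9,10} => REVISION
Constraint 2 (Z != Y) on D(Z)={5,6,7,9,10} D(Y)={4,5,7}: no change => not a revision
Constraint 3 (Z + X = Y) on D(Z)={5,6,7,9,10} D(X)={3,4,6,8,9} D(Y)={4,5,7}: Z {5,6,7,9,10}->{}; X {3,4,6,8,9}->{}; Y {4,5,7}->{} => REVISION
Total revisions = 2

Answer: 2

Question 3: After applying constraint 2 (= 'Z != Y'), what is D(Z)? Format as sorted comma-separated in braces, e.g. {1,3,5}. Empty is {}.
Constraint 1 (Y < Z) on D(Y)={4,5,7} D(Z)={4,5,6,7,9,10}: Z {4,5,6,7,9,10}->{5,6,7,9,10}
Constraint 2 (Z != Y) on D(Z)={5,6,7,9,10} D(Y)={4,5,7}: no change
So after constraint 2: D(Z) = {5,6,7,9,10}

Answer: {5,6,7,9,10}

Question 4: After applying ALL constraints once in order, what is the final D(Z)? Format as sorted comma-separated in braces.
Answer: {}

Derivation:
Constraint 1 (Y < Z) on D(Y)={4,5,7} D(Z)={4,5,6,7,9,10}: Z {4,5,6,7,9,10}->{5,6,7,9,10}
Constraint 2 (Z != Y) on D(Z)={5,6,7,9,10} D(Y)={4,5,7}: no change
Constraint 3 (Z + X = Y) on D(Z)={5,6,7,9,10} D(X)={3,4,6,8,9} D(Y)={4,5,7}: Z {5,6,7,9,10}->{}; X {3,4,6,8,9}->{}; Y {4,5,7}->{}
So after all 3 constraints: D(Z) = {}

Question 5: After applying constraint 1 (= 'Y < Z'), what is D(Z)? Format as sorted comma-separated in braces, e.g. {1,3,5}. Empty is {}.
Answer: {5,6,7,9,10}

Derivation:
Constraint 1 (Y < Z) on D(Y)={4,5,7} D(Z)={4,5,6,7,9,10}: Z {4,5,6,7,9,10}->{5,6,7,9,10}
So after constraint 1: D(Z) = {5,6,7,9,10}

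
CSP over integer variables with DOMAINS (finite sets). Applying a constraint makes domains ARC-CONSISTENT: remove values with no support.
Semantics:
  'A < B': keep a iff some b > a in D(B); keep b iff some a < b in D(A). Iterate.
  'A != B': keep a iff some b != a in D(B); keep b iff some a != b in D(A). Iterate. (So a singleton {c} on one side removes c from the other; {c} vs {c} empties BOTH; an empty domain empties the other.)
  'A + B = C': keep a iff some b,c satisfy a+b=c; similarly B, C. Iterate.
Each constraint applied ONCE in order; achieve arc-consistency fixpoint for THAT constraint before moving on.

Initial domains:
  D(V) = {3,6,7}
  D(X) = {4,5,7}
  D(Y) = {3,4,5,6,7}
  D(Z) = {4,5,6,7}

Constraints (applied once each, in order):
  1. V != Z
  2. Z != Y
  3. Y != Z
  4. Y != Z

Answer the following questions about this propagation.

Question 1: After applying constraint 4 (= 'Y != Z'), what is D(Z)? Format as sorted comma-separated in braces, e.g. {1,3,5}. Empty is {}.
Constraint 1 (V != Z) on D(V)={3,6,7} D(Z)={4,5,6,7}: no change
Constraint 2 (Z != Y) on D(Z)={4,5,6,7} D(Y)={3,4,5,6,7}: no change
Constraint 3 (Y != Z) on D(Y)={3,4,5,6,7} D(Z)={4,5,6,7}: no change
Constraint 4 (Y != Z) on D(Y)={3,4,5,6,7} D(Z)={4,5,6,7}: no change
So after constraint 4: D(Z) = {4,5,6,7}

Answer: {4,5,6,7}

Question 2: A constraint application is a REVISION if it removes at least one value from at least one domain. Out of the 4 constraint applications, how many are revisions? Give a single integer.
Answer: 0

Derivation:
Constraint 1 (V != Z) on D(V)={3,6,7} D(Z)={4,5,6,7}: no change => not a revision
Constraint 2 (Z != Y) on D(Z)={4,5,6,7} D(Y)={3,4,5,6,7}: no change => not a revision
Constraint 3 (Y != Z) on D(Y)={3,4,5,6,7} D(Z)={4,5,6,7}: no change => not a revision
Constraint 4 (Y != Z) on D(Y)={3,4,5,6,7} D(Z)={4,5,6,7}: no change => not a revision
Total revisions = 0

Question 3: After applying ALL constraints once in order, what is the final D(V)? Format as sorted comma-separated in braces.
Constraint 1 (V != Z) on D(V)={3,6,7} D(Z)={4,5,6,7}: no change
Constraint 2 (Z != Y) on D(Z)={4,5,6,7} D(Y)={3,4,5,6,7}: no change
Constraint 3 (Y != Z) on D(Y)={3,4,5,6,7} D(Z)={4,5,6,7}: no change
Constraint 4 (Y != Z) on D(Y)={3,4,5,6,7} D(Z)={4,5,6,7}: no change
So after all 4 constraints: D(V) = {3,6,7}

Answer: {3,6,7}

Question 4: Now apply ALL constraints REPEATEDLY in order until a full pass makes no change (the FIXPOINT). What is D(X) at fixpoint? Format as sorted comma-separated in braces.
pass 0 (initial): D(X)={4,5,7}
pass 1: no change
Fixpoint after 1 passes: D(X) = {4,5,7}

Answer: {4,5,7}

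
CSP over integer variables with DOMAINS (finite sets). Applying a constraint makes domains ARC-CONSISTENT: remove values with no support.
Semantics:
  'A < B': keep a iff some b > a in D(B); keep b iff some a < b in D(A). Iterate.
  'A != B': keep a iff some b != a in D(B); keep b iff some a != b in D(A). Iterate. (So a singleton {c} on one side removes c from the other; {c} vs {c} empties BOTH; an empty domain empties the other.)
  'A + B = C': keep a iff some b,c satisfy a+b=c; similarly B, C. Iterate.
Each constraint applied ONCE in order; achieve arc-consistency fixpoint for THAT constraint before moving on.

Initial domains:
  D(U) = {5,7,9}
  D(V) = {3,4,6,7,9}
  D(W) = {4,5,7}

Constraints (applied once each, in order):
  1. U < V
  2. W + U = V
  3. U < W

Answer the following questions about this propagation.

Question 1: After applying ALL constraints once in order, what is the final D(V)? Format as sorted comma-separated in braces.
Constraint 1 (U < V) on D(U)={5,7,9} D(V)={3,4,6,7,9}: U {5,7,9}->{5,7}; V {3,4,6,7,9}->{6,7,9}
Constraint 2 (W + U = V) on D(W)={4,5,7} D(U)={5,7} D(V)={6,7,9}: W {4,5,7}->{4}; U {5,7}->{5}; V {6,7,9}->{9}
Constraint 3 (U < W) on D(U)={5} D(W)={4}: U {5}->{}; W {4}->{}
So after all 3 constraints: D(V) = {9}

Answer: {9}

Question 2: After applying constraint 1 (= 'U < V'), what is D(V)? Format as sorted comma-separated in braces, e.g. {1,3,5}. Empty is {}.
Answer: {6,7,9}

Derivation:
Constraint 1 (U < V) on D(U)={5,7,9} D(V)={3,4,6,7,9}: U {5,7,9}->{5,7}; V {3,4,6,7,9}->{6,7,9}
So after constraint 1: D(V) = {6,7,9}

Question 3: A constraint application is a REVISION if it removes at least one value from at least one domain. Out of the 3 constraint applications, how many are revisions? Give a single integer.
Constraint 1 (U < V) on D(U)={5,7,9} D(V)={3,4,6,7,9}: U {5,7,9}->{5,7}; V {3,4,6,7,9}->{6,7,9} => REVISION
Constraint 2 (W + U = V) on D(W)={4,5,7} D(U)={5,7} D(V)={6,7,9}: W {4,5,7}->{4}; U {5,7}->{5}; V {6,7,9}->{9} => REVISION
Constraint 3 (U < W) on D(U)={5} D(W)={4}: U {5}->{}; W {4}->{} => REVISION
Total revisions = 3

Answer: 3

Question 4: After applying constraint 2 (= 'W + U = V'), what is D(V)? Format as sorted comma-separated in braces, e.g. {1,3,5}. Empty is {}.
Constraint 1 (U < V) on D(U)={5,7,9} D(V)={3,4,6,7,9}: U {5,7,9}->{5,7}; V {3,4,6,7,9}->{6,7,9}
Constraint 2 (W + U = V) on D(W)={4,5,7} D(U)={5,7} D(V)={6,7,9}: W {4,5,7}->{4}; U {5,7}->{5}; V {6,7,9}->{9}
So after constraint 2: D(V) = {9}

Answer: {9}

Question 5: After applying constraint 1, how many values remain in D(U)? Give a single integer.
Answer: 2

Derivation:
Constraint 1 (U < V) on D(U)={5,7,9} D(V)={3,4,6,7,9}: U {5,7,9}->{5,7}; V {3,4,6,7,9}->{6,7,9}
So after constraint 1: D(U)={5,7}, size = 2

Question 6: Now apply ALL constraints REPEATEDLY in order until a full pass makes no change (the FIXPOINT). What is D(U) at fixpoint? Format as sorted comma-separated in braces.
Answer: {}

Derivation:
pass 0 (initial): D(U)={5,7,9}
pass 1: U {5,7,9}->{}; V {3,4,6,7,9}->{9}; W {4,5,7}->{}
pass 2: V {9}->{}
pass 3: no change
Fixpoint after 3 passes: D(U) = {}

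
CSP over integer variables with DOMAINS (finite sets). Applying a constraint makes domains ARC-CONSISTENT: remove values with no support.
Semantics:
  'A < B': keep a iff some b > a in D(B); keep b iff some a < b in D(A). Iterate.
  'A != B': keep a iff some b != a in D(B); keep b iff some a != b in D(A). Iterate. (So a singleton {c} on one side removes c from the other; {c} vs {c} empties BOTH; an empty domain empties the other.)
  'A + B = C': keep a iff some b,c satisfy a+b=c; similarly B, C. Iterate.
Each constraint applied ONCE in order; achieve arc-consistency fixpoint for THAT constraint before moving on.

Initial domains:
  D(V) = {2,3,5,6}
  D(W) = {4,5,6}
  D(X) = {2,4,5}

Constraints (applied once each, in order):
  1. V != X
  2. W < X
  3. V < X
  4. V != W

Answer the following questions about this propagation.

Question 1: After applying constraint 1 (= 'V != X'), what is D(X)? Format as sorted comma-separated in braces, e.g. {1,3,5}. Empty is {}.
Constraint 1 (V != X) on D(V)={2,3,5,6} D(X)={2,4,5}: no change
So after constraint 1: D(X) = {2,4,5}

Answer: {2,4,5}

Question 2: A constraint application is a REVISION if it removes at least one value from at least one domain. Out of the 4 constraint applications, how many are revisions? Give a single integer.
Answer: 2

Derivation:
Constraint 1 (V != X) on D(V)={2,3,5,6} D(X)={2,4,5}: no change => not a revision
Constraint 2 (W < X) on D(W)={4,5,6} D(X)={2,4,5}: W {4,5,6}->{4}; X {2,4,5}->{5} => REVISION
Constraint 3 (V < X) on D(V)={2,3,5,6} D(X)={5}: V {2,3,5,6}->{2,3} => REVISION
Constraint 4 (V != W) on D(V)={2,3} D(W)={4}: no change => not a revision
Total revisions = 2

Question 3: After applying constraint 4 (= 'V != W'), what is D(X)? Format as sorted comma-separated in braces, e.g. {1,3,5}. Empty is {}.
Answer: {5}

Derivation:
Constraint 1 (V != X) on D(V)={2,3,5,6} D(X)={2,4,5}: no change
Constraint 2 (W < X) on D(W)={4,5,6} D(X)={2,4,5}: W {4,5,6}->{4}; X {2,4,5}->{5}
Constraint 3 (V < X) on D(V)={2,3,5,6} D(X)={5}: V {2,3,5,6}->{2,3}
Constraint 4 (V != W) on D(V)={2,3} D(W)={4}: no change
So after constraint 4: D(X) = {5}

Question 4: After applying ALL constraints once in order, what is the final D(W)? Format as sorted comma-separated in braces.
Constraint 1 (V != X) on D(V)={2,3,5,6} D(X)={2,4,5}: no change
Constraint 2 (W < X) on D(W)={4,5,6} D(X)={2,4,5}: W {4,5,6}->{4}; X {2,4,5}->{5}
Constraint 3 (V < X) on D(V)={2,3,5,6} D(X)={5}: V {2,3,5,6}->{2,3}
Constraint 4 (V != W) on D(V)={2,3} D(W)={4}: no change
So after all 4 constraints: D(W) = {4}

Answer: {4}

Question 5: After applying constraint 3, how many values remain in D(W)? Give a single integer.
Constraint 1 (V != X) on D(V)={2,3,5,6} D(X)={2,4,5}: no change
Constraint 2 (W < X) on D(W)={4,5,6} D(X)={2,4,5}: W {4,5,6}->{4}; X {2,4,5}->{5}
Constraint 3 (V < X) on D(V)={2,3,5,6} D(X)={5}: V {2,3,5,6}->{2,3}
So after constraint 3: D(W)={4}, size = 1

Answer: 1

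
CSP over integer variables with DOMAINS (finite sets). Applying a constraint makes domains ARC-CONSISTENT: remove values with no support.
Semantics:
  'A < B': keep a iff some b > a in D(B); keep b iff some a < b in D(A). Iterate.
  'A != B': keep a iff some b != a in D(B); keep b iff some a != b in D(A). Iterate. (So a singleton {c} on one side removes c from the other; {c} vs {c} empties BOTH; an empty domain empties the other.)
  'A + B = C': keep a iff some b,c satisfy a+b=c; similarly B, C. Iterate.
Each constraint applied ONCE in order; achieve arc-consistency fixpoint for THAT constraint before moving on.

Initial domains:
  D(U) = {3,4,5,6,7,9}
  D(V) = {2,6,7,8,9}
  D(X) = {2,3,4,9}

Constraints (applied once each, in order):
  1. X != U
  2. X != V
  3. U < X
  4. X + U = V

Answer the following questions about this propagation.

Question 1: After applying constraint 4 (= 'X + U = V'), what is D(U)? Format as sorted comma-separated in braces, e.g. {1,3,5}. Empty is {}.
Constraint 1 (X != U) on D(X)={2,3,4,9} D(U)={3,4,5,6,7,9}: no change
Constraint 2 (X != V) on D(X)={2,3,4,9} D(V)={2,6,7,8,9}: no change
Constraint 3 (U < X) on D(U)={3,4,5,6,7,9} D(X)={2,3,4,9}: U {3,4,5,6,7,9}->{3,4,5,6,7}; X {2,3,4,9}->{4,9}
Constraint 4 (X + U = V) on D(X)={4,9} D(U)={3,4,5,6,7} D(V)={2,6,7,8,9}: X {4,9}->{4}; U {3,4,5,6,7}->{3,4,5}; V {2,6,7,8,9}->{7,8,9}
So after constraint 4: D(U) = {3,4,5}

Answer: {3,4,5}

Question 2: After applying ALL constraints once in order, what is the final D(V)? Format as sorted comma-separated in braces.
Answer: {7,8,9}

Derivation:
Constraint 1 (X != U) on D(X)={2,3,4,9} D(U)={3,4,5,6,7,9}: no change
Constraint 2 (X != V) on D(X)={2,3,4,9} D(V)={2,6,7,8,9}: no change
Constraint 3 (U < X) on D(U)={3,4,5,6,7,9} D(X)={2,3,4,9}: U {3,4,5,6,7,9}->{3,4,5,6,7}; X {2,3,4,9}->{4,9}
Constraint 4 (X + U = V) on D(X)={4,9} D(U)={3,4,5,6,7} D(V)={2,6,7,8,9}: X {4,9}->{4}; U {3,4,5,6,7}->{3,4,5}; V {2,6,7,8,9}->{7,8,9}
So after all 4 constraints: D(V) = {7,8,9}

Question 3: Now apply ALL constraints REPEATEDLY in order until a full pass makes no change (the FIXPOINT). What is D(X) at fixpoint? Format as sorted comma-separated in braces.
Answer: {4}

Derivation:
pass 0 (initial): D(X)={2,3,4,9}
pass 1: U {3,4,5,6,7,9}->{3,4,5}; V {2,6,7,8,9}->{7,8,9}; X {2,3,4,9}->{4}
pass 2: U {3,4,5}->{3}; V {7,8,9}->{7}
pass 3: no change
Fixpoint after 3 passes: D(X) = {4}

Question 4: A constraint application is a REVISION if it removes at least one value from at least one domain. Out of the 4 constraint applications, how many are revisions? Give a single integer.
Answer: 2

Derivation:
Constraint 1 (X != U) on D(X)={2,3,4,9} D(U)={3,4,5,6,7,9}: no change => not a revision
Constraint 2 (X != V) on D(X)={2,3,4,9} D(V)={2,6,7,8,9}: no change => not a revision
Constraint 3 (U < X) on D(U)={3,4,5,6,7,9} D(X)={2,3,4,9}: U {3,4,5,6,7,9}->{3,4,5,6,7}; X {2,3,4,9}->{4,9} => REVISION
Constraint 4 (X + U = V) on D(X)={4,9} D(U)={3,4,5,6,7} D(V)={2,6,7,8,9}: X {4,9}->{4}; U {3,4,5,6,7}->{3,4,5}; V {2,6,7,8,9}->{7,8,9} => REVISION
Total revisions = 2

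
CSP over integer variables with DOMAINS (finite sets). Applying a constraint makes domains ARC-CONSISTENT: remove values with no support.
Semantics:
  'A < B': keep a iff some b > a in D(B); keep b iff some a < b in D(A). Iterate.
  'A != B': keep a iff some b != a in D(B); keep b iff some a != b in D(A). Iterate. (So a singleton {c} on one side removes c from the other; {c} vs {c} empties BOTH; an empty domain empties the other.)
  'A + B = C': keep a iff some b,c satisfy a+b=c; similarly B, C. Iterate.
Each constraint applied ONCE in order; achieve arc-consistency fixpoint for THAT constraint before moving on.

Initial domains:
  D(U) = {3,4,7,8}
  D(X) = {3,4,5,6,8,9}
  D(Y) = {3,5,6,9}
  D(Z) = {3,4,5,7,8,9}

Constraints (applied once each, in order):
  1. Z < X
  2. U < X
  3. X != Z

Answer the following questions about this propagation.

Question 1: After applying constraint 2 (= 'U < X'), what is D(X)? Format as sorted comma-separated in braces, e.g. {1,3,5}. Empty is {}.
Answer: {4,5,6,8,9}

Derivation:
Constraint 1 (Z < X) on D(Z)={3,4,5,7,8,9} D(X)={3,4,5,6,8,9}: Z {3,4,5,7,8,9}->{3,4,5,7,8}; X {3,4,5,6,8,9}->{4,5,6,8,9}
Constraint 2 (U < X) on D(U)={3,4,7,8} D(X)={4,5,6,8,9}: no change
So after constraint 2: D(X) = {4,5,6,8,9}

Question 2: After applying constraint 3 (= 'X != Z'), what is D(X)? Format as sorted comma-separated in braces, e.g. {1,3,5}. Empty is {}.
Constraint 1 (Z < X) on D(Z)={3,4,5,7,8,9} D(X)={3,4,5,6,8,9}: Z {3,4,5,7,8,9}->{3,4,5,7,8}; X {3,4,5,6,8,9}->{4,5,6,8,9}
Constraint 2 (U < X) on D(U)={3,4,7,8} D(X)={4,5,6,8,9}: no change
Constraint 3 (X != Z) on D(X)={4,5,6,8,9} D(Z)={3,4,5,7,8}: no change
So after constraint 3: D(X) = {4,5,6,8,9}

Answer: {4,5,6,8,9}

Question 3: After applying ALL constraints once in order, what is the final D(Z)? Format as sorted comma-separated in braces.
Answer: {3,4,5,7,8}

Derivation:
Constraint 1 (Z < X) on D(Z)={3,4,5,7,8,9} D(X)={3,4,5,6,8,9}: Z {3,4,5,7,8,9}->{3,4,5,7,8}; X {3,4,5,6,8,9}->{4,5,6,8,9}
Constraint 2 (U < X) on D(U)={3,4,7,8} D(X)={4,5,6,8,9}: no change
Constraint 3 (X != Z) on D(X)={4,5,6,8,9} D(Z)={3,4,5,7,8}: no change
So after all 3 constraints: D(Z) = {3,4,5,7,8}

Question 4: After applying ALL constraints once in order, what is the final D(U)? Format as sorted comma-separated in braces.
Constraint 1 (Z < X) on D(Z)={3,4,5,7,8,9} D(X)={3,4,5,6,8,9}: Z {3,4,5,7,8,9}->{3,4,5,7,8}; X {3,4,5,6,8,9}->{4,5,6,8,9}
Constraint 2 (U < X) on D(U)={3,4,7,8} D(X)={4,5,6,8,9}: no change
Constraint 3 (X != Z) on D(X)={4,5,6,8,9} D(Z)={3,4,5,7,8}: no change
So after all 3 constraints: D(U) = {3,4,7,8}

Answer: {3,4,7,8}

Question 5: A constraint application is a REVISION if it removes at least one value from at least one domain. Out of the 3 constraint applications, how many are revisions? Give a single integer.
Answer: 1

Derivation:
Constraint 1 (Z < X) on D(Z)={3,4,5,7,8,9} D(X)={3,4,5,6,8,9}: Z {3,4,5,7,8,9}->{3,4,5,7,8}; X {3,4,5,6,8,9}->{4,5,6,8,9} => REVISION
Constraint 2 (U < X) on D(U)={3,4,7,8} D(X)={4,5,6,8,9}: no change => not a revision
Constraint 3 (X != Z) on D(X)={4,5,6,8,9} D(Z)={3,4,5,7,8}: no change => not a revision
Total revisions = 1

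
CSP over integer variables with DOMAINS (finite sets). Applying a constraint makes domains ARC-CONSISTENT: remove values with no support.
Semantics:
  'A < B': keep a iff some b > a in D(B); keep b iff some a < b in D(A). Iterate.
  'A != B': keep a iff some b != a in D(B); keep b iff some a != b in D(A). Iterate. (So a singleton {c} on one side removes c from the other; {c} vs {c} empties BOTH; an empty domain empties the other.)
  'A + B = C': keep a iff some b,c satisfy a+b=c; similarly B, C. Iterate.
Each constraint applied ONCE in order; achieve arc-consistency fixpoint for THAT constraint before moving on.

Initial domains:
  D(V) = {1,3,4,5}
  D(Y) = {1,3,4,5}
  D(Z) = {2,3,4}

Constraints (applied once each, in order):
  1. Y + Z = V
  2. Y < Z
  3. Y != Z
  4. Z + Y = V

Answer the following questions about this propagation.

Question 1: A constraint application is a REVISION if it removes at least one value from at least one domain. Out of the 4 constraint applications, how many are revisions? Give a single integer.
Answer: 1

Derivation:
Constraint 1 (Y + Z = V) on D(Y)={1,3,4,5} D(Z)={2,3,4} D(V)={1,3,4,5}: Y {1,3,4,5}->{1,3}; V {1,3,4,5}->{3,4,5} => REVISION
Constraint 2 (Y < Z) on D(Y)={1,3} D(Z)={2,3,4}: no change => not a revision
Constraint 3 (Y != Z) on D(Y)={1,3} D(Z)={2,3,4}: no change => not a revision
Constraint 4 (Z + Y = V) on D(Z)={2,3,4} D(Y)={1,3} D(V)={3,4,5}: no change => not a revision
Total revisions = 1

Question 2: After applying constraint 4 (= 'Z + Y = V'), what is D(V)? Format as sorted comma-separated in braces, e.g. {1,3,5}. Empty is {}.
Answer: {3,4,5}

Derivation:
Constraint 1 (Y + Z = V) on D(Y)={1,3,4,5} D(Z)={2,3,4} D(V)={1,3,4,5}: Y {1,3,4,5}->{1,3}; V {1,3,4,5}->{3,4,5}
Constraint 2 (Y < Z) on D(Y)={1,3} D(Z)={2,3,4}: no change
Constraint 3 (Y != Z) on D(Y)={1,3} D(Z)={2,3,4}: no change
Constraint 4 (Z + Y = V) on D(Z)={2,3,4} D(Y)={1,3} D(V)={3,4,5}: no change
So after constraint 4: D(V) = {3,4,5}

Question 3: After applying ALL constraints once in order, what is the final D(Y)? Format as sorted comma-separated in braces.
Answer: {1,3}

Derivation:
Constraint 1 (Y + Z = V) on D(Y)={1,3,4,5} D(Z)={2,3,4} D(V)={1,3,4,5}: Y {1,3,4,5}->{1,3}; V {1,3,4,5}->{3,4,5}
Constraint 2 (Y < Z) on D(Y)={1,3} D(Z)={2,3,4}: no change
Constraint 3 (Y != Z) on D(Y)={1,3} D(Z)={2,3,4}: no change
Constraint 4 (Z + Y = V) on D(Z)={2,3,4} D(Y)={1,3} D(V)={3,4,5}: no change
So after all 4 constraints: D(Y) = {1,3}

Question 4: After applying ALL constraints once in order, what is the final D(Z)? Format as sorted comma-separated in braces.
Constraint 1 (Y + Z = V) on D(Y)={1,3,4,5} D(Z)={2,3,4} D(V)={1,3,4,5}: Y {1,3,4,5}->{1,3}; V {1,3,4,5}->{3,4,5}
Constraint 2 (Y < Z) on D(Y)={1,3} D(Z)={2,3,4}: no change
Constraint 3 (Y != Z) on D(Y)={1,3} D(Z)={2,3,4}: no change
Constraint 4 (Z + Y = V) on D(Z)={2,3,4} D(Y)={1,3} D(V)={3,4,5}: no change
So after all 4 constraints: D(Z) = {2,3,4}

Answer: {2,3,4}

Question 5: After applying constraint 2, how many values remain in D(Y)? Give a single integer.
Constraint 1 (Y + Z = V) on D(Y)={1,3,4,5} D(Z)={2,3,4} D(V)={1,3,4,5}: Y {1,3,4,5}->{1,3}; V {1,3,4,5}->{3,4,5}
Constraint 2 (Y < Z) on D(Y)={1,3} D(Z)={2,3,4}: no change
So after constraint 2: D(Y)={1,3}, size = 2

Answer: 2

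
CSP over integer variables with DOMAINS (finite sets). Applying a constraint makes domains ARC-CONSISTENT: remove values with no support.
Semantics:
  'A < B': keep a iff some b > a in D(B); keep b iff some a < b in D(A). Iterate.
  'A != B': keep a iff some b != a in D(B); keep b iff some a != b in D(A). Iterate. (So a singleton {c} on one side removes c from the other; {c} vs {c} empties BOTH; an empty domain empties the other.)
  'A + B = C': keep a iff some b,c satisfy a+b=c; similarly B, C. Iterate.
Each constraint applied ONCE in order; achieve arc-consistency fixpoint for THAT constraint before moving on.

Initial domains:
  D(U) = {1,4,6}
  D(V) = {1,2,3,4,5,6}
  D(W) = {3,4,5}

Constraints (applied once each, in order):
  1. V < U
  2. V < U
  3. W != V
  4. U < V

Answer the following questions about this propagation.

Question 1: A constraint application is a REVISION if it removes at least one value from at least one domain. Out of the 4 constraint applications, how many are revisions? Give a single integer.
Constraint 1 (V < U) on D(V)={1,2,3,4,5,6} D(U)={1,4,6}: V {1,2,3,4,5,6}->{1,2,3,4,5}; U {1,4,6}->{4,6} => REVISION
Constraint 2 (V < U) on D(V)={1,2,3,4,5} D(U)={4,6}: no change => not a revision
Constraint 3 (W != V) on D(W)={3,4,5} D(V)={1,2,3,4,5}: no change => not a revision
Constraint 4 (U < V) on D(U)={4,6} D(V)={1,2,3,4,5}: U {4,6}->{4}; V {1,2,3,4,5}->{5} => REVISION
Total revisions = 2

Answer: 2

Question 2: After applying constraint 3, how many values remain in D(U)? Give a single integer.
Answer: 2

Derivation:
Constraint 1 (V < U) on D(V)={1,2,3,4,5,6} D(U)={1,4,6}: V {1,2,3,4,5,6}->{1,2,3,4,5}; U {1,4,6}->{4,6}
Constraint 2 (V < U) on D(V)={1,2,3,4,5} D(U)={4,6}: no change
Constraint 3 (W != V) on D(W)={3,4,5} D(V)={1,2,3,4,5}: no change
So after constraint 3: D(U)={4,6}, size = 2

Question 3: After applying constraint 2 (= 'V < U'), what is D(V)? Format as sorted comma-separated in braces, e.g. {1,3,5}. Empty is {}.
Constraint 1 (V < U) on D(V)={1,2,3,4,5,6} D(U)={1,4,6}: V {1,2,3,4,5,6}->{1,2,3,4,5}; U {1,4,6}->{4,6}
Constraint 2 (V < U) on D(V)={1,2,3,4,5} D(U)={4,6}: no change
So after constraint 2: D(V) = {1,2,3,4,5}

Answer: {1,2,3,4,5}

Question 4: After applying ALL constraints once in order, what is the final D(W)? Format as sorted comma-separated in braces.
Answer: {3,4,5}

Derivation:
Constraint 1 (V < U) on D(V)={1,2,3,4,5,6} D(U)={1,4,6}: V {1,2,3,4,5,6}->{1,2,3,4,5}; U {1,4,6}->{4,6}
Constraint 2 (V < U) on D(V)={1,2,3,4,5} D(U)={4,6}: no change
Constraint 3 (W != V) on D(W)={3,4,5} D(V)={1,2,3,4,5}: no change
Constraint 4 (U < V) on D(U)={4,6} D(V)={1,2,3,4,5}: U {4,6}->{4}; V {1,2,3,4,5}->{5}
So after all 4 constraints: D(W) = {3,4,5}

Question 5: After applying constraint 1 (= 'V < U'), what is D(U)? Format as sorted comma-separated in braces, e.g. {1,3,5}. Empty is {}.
Constraint 1 (V < U) on D(V)={1,2,3,4,5,6} D(U)={1,4,6}: V {1,2,3,4,5,6}->{1,2,3,4,5}; U {1,4,6}->{4,6}
So after constraint 1: D(U) = {4,6}

Answer: {4,6}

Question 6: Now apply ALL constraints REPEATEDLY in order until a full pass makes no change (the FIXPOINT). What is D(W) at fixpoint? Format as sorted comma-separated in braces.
pass 0 (initial): D(W)={3,4,5}
pass 1: U {1,4,6}->{4}; V {1,2,3,4,5,6}->{5}
pass 2: U {4}->{}; V {5}->{}; W {3,4,5}->{}
pass 3: no change
Fixpoint after 3 passes: D(W) = {}

Answer: {}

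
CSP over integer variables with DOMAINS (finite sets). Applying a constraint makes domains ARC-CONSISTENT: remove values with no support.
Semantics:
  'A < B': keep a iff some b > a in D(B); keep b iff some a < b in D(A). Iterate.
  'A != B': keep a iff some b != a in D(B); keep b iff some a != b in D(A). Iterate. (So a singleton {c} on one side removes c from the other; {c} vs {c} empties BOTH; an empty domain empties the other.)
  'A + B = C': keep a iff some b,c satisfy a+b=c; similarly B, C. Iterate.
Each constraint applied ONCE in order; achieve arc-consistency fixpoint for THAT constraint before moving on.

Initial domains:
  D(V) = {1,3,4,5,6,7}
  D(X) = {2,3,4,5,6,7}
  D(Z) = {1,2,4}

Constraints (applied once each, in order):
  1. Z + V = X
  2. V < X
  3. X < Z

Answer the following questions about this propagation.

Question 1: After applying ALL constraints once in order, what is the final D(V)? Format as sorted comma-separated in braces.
Constraint 1 (Z + V = X) on D(Z)={1,2,4} D(V)={1,3,4,5,6,7} D(X)={2,3,4,5,6,7}: V {1,3,4,5,6,7}->{1,3,4,5,6}
Constraint 2 (V < X) on D(V)={1,3,4,5,6} D(X)={2,3,4,5,6,7}: no change
Constraint 3 (X < Z) on D(X)={2,3,4,5,6,7} D(Z)={1,2,4}: X {2,3,4,5,6,7}->{2,3}; Z {1,2,4}->{4}
So after all 3 constraints: D(V) = {1,3,4,5,6}

Answer: {1,3,4,5,6}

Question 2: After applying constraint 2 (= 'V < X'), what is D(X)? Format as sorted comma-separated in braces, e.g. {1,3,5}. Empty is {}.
Constraint 1 (Z + V = X) on D(Z)={1,2,4} D(V)={1,3,4,5,6,7} D(X)={2,3,4,5,6,7}: V {1,3,4,5,6,7}->{1,3,4,5,6}
Constraint 2 (V < X) on D(V)={1,3,4,5,6} D(X)={2,3,4,5,6,7}: no change
So after constraint 2: D(X) = {2,3,4,5,6,7}

Answer: {2,3,4,5,6,7}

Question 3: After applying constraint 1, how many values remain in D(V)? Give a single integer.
Constraint 1 (Z + V = X) on D(Z)={1,2,4} D(V)={1,3,4,5,6,7} D(X)={2,3,4,5,6,7}: V {1,3,4,5,6,7}->{1,3,4,5,6}
So after constraint 1: D(V)={1,3,4,5,6}, size = 5

Answer: 5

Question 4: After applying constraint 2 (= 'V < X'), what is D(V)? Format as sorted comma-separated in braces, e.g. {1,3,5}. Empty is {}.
Answer: {1,3,4,5,6}

Derivation:
Constraint 1 (Z + V = X) on D(Z)={1,2,4} D(V)={1,3,4,5,6,7} D(X)={2,3,4,5,6,7}: V {1,3,4,5,6,7}->{1,3,4,5,6}
Constraint 2 (V < X) on D(V)={1,3,4,5,6} D(X)={2,3,4,5,6,7}: no change
So after constraint 2: D(V) = {1,3,4,5,6}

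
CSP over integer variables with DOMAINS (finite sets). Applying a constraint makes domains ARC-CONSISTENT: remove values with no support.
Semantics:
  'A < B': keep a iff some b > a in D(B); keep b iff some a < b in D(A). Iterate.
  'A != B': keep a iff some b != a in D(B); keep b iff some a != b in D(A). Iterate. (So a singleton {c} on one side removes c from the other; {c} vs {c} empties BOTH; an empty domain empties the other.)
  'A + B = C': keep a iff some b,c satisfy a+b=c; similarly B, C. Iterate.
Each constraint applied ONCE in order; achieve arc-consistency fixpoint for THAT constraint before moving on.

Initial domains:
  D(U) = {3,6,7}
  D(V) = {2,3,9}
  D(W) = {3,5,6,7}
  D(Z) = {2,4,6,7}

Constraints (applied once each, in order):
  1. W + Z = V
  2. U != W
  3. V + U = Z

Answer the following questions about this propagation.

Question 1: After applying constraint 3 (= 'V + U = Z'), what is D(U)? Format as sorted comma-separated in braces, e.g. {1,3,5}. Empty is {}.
Constraint 1 (W + Z = V) on D(W)={3,5,6,7} D(Z)={2,4,6,7} D(V)={2,3,9}: W {3,5,6,7}->{3,5,7}; Z {2,4,6,7}->{2,4,6}; V {2,3,9}->{9}
Constraint 2 (U != W) on D(U)={3,6,7} D(W)={3,5,7}: no change
Constraint 3 (V + U = Z) on D(V)={9} D(U)={3,6,7} D(Z)={2,4,6}: V {9}->{}; U {3,6,7}->{}; Z {2,4,6}->{}
So after constraint 3: D(U) = {}

Answer: {}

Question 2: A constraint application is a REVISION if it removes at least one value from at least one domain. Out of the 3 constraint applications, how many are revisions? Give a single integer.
Answer: 2

Derivation:
Constraint 1 (W + Z = V) on D(W)={3,5,6,7} D(Z)={2,4,6,7} D(V)={2,3,9}: W {3,5,6,7}->{3,5,7}; Z {2,4,6,7}->{2,4,6}; V {2,3,9}->{9} => REVISION
Constraint 2 (U != W) on D(U)={3,6,7} D(W)={3,5,7}: no change => not a revision
Constraint 3 (V + U = Z) on D(V)={9} D(U)={3,6,7} D(Z)={2,4,6}: V {9}->{}; U {3,6,7}->{}; Z {2,4,6}->{} => REVISION
Total revisions = 2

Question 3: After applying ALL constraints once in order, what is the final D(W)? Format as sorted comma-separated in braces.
Answer: {3,5,7}

Derivation:
Constraint 1 (W + Z = V) on D(W)={3,5,6,7} D(Z)={2,4,6,7} D(V)={2,3,9}: W {3,5,6,7}->{3,5,7}; Z {2,4,6,7}->{2,4,6}; V {2,3,9}->{9}
Constraint 2 (U != W) on D(U)={3,6,7} D(W)={3,5,7}: no change
Constraint 3 (V + U = Z) on D(V)={9} D(U)={3,6,7} D(Z)={2,4,6}: V {9}->{}; U {3,6,7}->{}; Z {2,4,6}->{}
So after all 3 constraints: D(W) = {3,5,7}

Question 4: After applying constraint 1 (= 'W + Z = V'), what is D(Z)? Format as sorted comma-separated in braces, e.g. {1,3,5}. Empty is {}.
Constraint 1 (W + Z = V) on D(W)={3,5,6,7} D(Z)={2,4,6,7} D(V)={2,3,9}: W {3,5,6,7}->{3,5,7}; Z {2,4,6,7}->{2,4,6}; V {2,3,9}->{9}
So after constraint 1: D(Z) = {2,4,6}

Answer: {2,4,6}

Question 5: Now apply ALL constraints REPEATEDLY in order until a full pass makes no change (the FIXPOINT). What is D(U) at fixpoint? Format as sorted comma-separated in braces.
Answer: {}

Derivation:
pass 0 (initial): D(U)={3,6,7}
pass 1: U {3,6,7}->{}; V {2,3,9}->{}; W {3,5,6,7}->{3,5,7}; Z {2,4,6,7}->{}
pass 2: W {3,5,7}->{}
pass 3: no change
Fixpoint after 3 passes: D(U) = {}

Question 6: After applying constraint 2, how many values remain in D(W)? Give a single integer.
Answer: 3

Derivation:
Constraint 1 (W + Z = V) on D(W)={3,5,6,7} D(Z)={2,4,6,7} D(V)={2,3,9}: W {3,5,6,7}->{3,5,7}; Z {2,4,6,7}->{2,4,6}; V {2,3,9}->{9}
Constraint 2 (U != W) on D(U)={3,6,7} D(W)={3,5,7}: no change
So after constraint 2: D(W)={3,5,7}, size = 3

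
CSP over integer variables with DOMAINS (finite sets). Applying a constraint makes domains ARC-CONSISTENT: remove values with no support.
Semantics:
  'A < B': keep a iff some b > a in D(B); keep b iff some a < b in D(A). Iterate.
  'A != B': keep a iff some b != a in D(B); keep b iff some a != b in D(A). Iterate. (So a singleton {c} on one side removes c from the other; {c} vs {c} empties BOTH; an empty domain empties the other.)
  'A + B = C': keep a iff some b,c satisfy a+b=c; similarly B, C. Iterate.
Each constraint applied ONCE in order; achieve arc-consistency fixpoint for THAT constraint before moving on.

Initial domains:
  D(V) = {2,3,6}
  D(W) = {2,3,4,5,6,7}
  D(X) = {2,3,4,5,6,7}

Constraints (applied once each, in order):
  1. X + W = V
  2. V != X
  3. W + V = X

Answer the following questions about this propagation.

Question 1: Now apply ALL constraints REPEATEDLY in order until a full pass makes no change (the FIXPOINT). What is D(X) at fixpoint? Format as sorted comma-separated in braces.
Answer: {}

Derivation:
pass 0 (initial): D(X)={2,3,4,5,6,7}
pass 1: V {2,3,6}->{}; W {2,3,4,5,6,7}->{}; X {2,3,4,5,6,7}->{}
pass 2: no change
Fixpoint after 2 passes: D(X) = {}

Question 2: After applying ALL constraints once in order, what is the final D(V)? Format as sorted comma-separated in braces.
Constraint 1 (X + W = V) on D(X)={2,3,4,5,6,7} D(W)={2,3,4,5,6,7} D(V)={2,3,6}: X {2,3,4,5,6,7}->{2,3,4}; W {2,3,4,5,6,7}->{2,3,4}; V {2,3,6}->{6}
Constraint 2 (V != X) on D(V)={6} D(X)={2,3,4}: no change
Constraint 3 (W + V = X) on D(W)={2,3,4} D(V)={6} D(X)={2,3,4}: W {2,3,4}->{}; V {6}->{}; X {2,3,4}->{}
So after all 3 constraints: D(V) = {}

Answer: {}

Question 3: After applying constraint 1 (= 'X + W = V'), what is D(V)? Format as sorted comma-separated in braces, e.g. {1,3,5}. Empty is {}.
Answer: {6}

Derivation:
Constraint 1 (X + W = V) on D(X)={2,3,4,5,6,7} D(W)={2,3,4,5,6,7} D(V)={2,3,6}: X {2,3,4,5,6,7}->{2,3,4}; W {2,3,4,5,6,7}->{2,3,4}; V {2,3,6}->{6}
So after constraint 1: D(V) = {6}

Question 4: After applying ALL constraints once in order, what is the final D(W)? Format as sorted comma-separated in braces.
Answer: {}

Derivation:
Constraint 1 (X + W = V) on D(X)={2,3,4,5,6,7} D(W)={2,3,4,5,6,7} D(V)={2,3,6}: X {2,3,4,5,6,7}->{2,3,4}; W {2,3,4,5,6,7}->{2,3,4}; V {2,3,6}->{6}
Constraint 2 (V != X) on D(V)={6} D(X)={2,3,4}: no change
Constraint 3 (W + V = X) on D(W)={2,3,4} D(V)={6} D(X)={2,3,4}: W {2,3,4}->{}; V {6}->{}; X {2,3,4}->{}
So after all 3 constraints: D(W) = {}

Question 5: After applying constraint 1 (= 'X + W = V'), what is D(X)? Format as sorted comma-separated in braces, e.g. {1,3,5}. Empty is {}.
Answer: {2,3,4}

Derivation:
Constraint 1 (X + W = V) on D(X)={2,3,4,5,6,7} D(W)={2,3,4,5,6,7} D(V)={2,3,6}: X {2,3,4,5,6,7}->{2,3,4}; W {2,3,4,5,6,7}->{2,3,4}; V {2,3,6}->{6}
So after constraint 1: D(X) = {2,3,4}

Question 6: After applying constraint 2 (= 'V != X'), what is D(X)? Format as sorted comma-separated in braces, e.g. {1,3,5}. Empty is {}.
Constraint 1 (X + W = V) on D(X)={2,3,4,5,6,7} D(W)={2,3,4,5,6,7} D(V)={2,3,6}: X {2,3,4,5,6,7}->{2,3,4}; W {2,3,4,5,6,7}->{2,3,4}; V {2,3,6}->{6}
Constraint 2 (V != X) on D(V)={6} D(X)={2,3,4}: no change
So after constraint 2: D(X) = {2,3,4}

Answer: {2,3,4}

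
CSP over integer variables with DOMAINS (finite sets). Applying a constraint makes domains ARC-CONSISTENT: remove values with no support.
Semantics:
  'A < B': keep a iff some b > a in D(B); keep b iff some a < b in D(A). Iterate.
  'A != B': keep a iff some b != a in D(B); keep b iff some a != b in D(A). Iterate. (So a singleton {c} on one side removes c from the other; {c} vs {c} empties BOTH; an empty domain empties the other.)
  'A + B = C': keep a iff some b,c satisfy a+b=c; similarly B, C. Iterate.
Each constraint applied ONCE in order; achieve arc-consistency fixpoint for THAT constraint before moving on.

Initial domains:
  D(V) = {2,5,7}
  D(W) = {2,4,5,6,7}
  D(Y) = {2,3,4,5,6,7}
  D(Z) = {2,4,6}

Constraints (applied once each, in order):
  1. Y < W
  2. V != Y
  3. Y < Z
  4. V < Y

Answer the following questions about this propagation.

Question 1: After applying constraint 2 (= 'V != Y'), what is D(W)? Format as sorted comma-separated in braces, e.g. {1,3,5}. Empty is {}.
Answer: {4,5,6,7}

Derivation:
Constraint 1 (Y < W) on D(Y)={2,3,4,5,6,7} D(W)={2,4,5,6,7}: Y {2,3,4,5,6,7}->{2,3,4,5,6}; W {2,4,5,6,7}->{4,5,6,7}
Constraint 2 (V != Y) on D(V)={2,5,7} D(Y)={2,3,4,5,6}: no change
So after constraint 2: D(W) = {4,5,6,7}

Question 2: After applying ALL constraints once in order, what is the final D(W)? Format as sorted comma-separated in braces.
Answer: {4,5,6,7}

Derivation:
Constraint 1 (Y < W) on D(Y)={2,3,4,5,6,7} D(W)={2,4,5,6,7}: Y {2,3,4,5,6,7}->{2,3,4,5,6}; W {2,4,5,6,7}->{4,5,6,7}
Constraint 2 (V != Y) on D(V)={2,5,7} D(Y)={2,3,4,5,6}: no change
Constraint 3 (Y < Z) on D(Y)={2,3,4,5,6} D(Z)={2,4,6}: Y {2,3,4,5,6}->{2,3,4,5}; Z {2,4,6}->{4,6}
Constraint 4 (V < Y) on D(V)={2,5,7} D(Y)={2,3,4,5}: V {2,5,7}->{2}; Y {2,3,4,5}->{3,4,5}
So after all 4 constraints: D(W) = {4,5,6,7}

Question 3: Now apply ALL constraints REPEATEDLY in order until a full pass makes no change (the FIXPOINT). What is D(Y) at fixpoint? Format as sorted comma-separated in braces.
Answer: {3,4,5}

Derivation:
pass 0 (initial): D(Y)={2,3,4,5,6,7}
pass 1: V {2,5,7}->{2}; W {2,4,5,6,7}->{4,5,6,7}; Y {2,3,4,5,6,7}->{3,4,5}; Z {2,4,6}->{4,6}
pass 2: no change
Fixpoint after 2 passes: D(Y) = {3,4,5}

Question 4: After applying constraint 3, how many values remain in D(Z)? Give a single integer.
Answer: 2

Derivation:
Constraint 1 (Y < W) on D(Y)={2,3,4,5,6,7} D(W)={2,4,5,6,7}: Y {2,3,4,5,6,7}->{2,3,4,5,6}; W {2,4,5,6,7}->{4,5,6,7}
Constraint 2 (V != Y) on D(V)={2,5,7} D(Y)={2,3,4,5,6}: no change
Constraint 3 (Y < Z) on D(Y)={2,3,4,5,6} D(Z)={2,4,6}: Y {2,3,4,5,6}->{2,3,4,5}; Z {2,4,6}->{4,6}
So after constraint 3: D(Z)={4,6}, size = 2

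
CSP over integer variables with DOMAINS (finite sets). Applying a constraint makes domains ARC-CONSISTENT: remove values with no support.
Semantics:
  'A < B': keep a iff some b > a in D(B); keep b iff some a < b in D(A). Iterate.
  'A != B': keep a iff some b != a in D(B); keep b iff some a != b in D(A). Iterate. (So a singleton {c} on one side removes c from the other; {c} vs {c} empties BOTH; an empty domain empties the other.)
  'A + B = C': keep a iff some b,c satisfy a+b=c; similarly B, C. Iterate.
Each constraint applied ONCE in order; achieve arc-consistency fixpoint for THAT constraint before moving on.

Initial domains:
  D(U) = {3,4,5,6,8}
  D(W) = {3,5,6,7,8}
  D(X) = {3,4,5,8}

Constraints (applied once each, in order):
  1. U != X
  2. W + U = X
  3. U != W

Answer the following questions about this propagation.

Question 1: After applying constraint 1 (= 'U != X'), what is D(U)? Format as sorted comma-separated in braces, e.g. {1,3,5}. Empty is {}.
Constraint 1 (U != X) on D(U)={3,4,5,6,8} D(X)={3,4,5,8}: no change
So after constraint 1: D(U) = {3,4,5,6,8}

Answer: {3,4,5,6,8}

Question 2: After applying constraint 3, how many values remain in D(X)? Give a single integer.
Constraint 1 (U != X) on D(U)={3,4,5,6,8} D(X)={3,4,5,8}: no change
Constraint 2 (W + U = X) on D(W)={3,5,6,7,8} D(U)={3,4,5,6,8} D(X)={3,4,5,8}: W {3,5,6,7,8}->{3,5}; U {3,4,5,6,8}->{3,5}; X {3,4,5,8}->{8}
Constraint 3 (U != W) on D(U)={3,5} D(W)={3,5}: no change
So after constraint 3: D(X)={8}, size = 1

Answer: 1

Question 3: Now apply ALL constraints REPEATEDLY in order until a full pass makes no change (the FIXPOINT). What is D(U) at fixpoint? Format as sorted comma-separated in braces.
Answer: {3,5}

Derivation:
pass 0 (initial): D(U)={3,4,5,6,8}
pass 1: U {3,4,5,6,8}->{3,5}; W {3,5,6,7,8}->{3,5}; X {3,4,5,8}->{8}
pass 2: no change
Fixpoint after 2 passes: D(U) = {3,5}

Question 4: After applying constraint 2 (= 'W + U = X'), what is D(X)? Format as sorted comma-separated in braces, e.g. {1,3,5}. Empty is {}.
Answer: {8}

Derivation:
Constraint 1 (U != X) on D(U)={3,4,5,6,8} D(X)={3,4,5,8}: no change
Constraint 2 (W + U = X) on D(W)={3,5,6,7,8} D(U)={3,4,5,6,8} D(X)={3,4,5,8}: W {3,5,6,7,8}->{3,5}; U {3,4,5,6,8}->{3,5}; X {3,4,5,8}->{8}
So after constraint 2: D(X) = {8}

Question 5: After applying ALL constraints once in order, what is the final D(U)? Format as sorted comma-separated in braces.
Answer: {3,5}

Derivation:
Constraint 1 (U != X) on D(U)={3,4,5,6,8} D(X)={3,4,5,8}: no change
Constraint 2 (W + U = X) on D(W)={3,5,6,7,8} D(U)={3,4,5,6,8} D(X)={3,4,5,8}: W {3,5,6,7,8}->{3,5}; U {3,4,5,6,8}->{3,5}; X {3,4,5,8}->{8}
Constraint 3 (U != W) on D(U)={3,5} D(W)={3,5}: no change
So after all 3 constraints: D(U) = {3,5}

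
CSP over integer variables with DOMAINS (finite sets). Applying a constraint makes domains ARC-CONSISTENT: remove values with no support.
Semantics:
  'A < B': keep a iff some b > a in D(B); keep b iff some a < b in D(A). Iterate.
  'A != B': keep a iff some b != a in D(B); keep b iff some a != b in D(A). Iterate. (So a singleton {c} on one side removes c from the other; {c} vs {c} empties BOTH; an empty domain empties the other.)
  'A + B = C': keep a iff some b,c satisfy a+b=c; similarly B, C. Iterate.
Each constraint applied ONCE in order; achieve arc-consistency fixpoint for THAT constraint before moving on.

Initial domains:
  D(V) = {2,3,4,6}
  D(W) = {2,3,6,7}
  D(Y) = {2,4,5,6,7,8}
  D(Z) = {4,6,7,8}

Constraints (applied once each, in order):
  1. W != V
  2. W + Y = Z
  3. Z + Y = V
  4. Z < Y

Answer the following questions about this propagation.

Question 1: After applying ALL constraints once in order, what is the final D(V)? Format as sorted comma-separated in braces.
Constraint 1 (W != V) on D(W)={2,3,6,7} D(V)={2,3,4,6}: no change
Constraint 2 (W + Y = Z) on D(W)={2,3,6,7} D(Y)={2,4,5,6,7,8} D(Z)={4,6,7,8}: W {2,3,6,7}->{2,3,6}; Y {2,4,5,6,7,8}->{2,4,5,6}
Constraint 3 (Z + Y = V) on D(Z)={4,6,7,8} D(Y)={2,4,5,6} D(V)={2,3,4,6}: Z {4,6,7,8}->{4}; Y {2,4,5,6}->{2}; V {2,3,4,6}->{6}
Constraint 4 (Z < Y) on D(Z)={4} D(Y)={2}: Z {4}->{}; Y {2}->{}
So after all 4 constraints: D(V) = {6}

Answer: {6}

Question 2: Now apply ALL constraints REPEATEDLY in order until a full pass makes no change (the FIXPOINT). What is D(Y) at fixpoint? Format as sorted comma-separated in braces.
Answer: {}

Derivation:
pass 0 (initial): D(Y)={2,4,5,6,7,8}
pass 1: V {2,3,4,6}->{6}; W {2,3,6,7}->{2,3,6}; Y {2,4,5,6,7,8}->{}; Z {4,6,7,8}->{}
pass 2: V {6}->{}; W {2,3,6}->{}
pass 3: no change
Fixpoint after 3 passes: D(Y) = {}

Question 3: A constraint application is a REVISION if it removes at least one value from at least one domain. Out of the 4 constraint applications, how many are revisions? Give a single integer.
Answer: 3

Derivation:
Constraint 1 (W != V) on D(W)={2,3,6,7} D(V)={2,3,4,6}: no change => not a revision
Constraint 2 (W + Y = Z) on D(W)={2,3,6,7} D(Y)={2,4,5,6,7,8} D(Z)={4,6,7,8}: W {2,3,6,7}->{2,3,6}; Y {2,4,5,6,7,8}->{2,4,5,6} => REVISION
Constraint 3 (Z + Y = V) on D(Z)={4,6,7,8} D(Y)={2,4,5,6} D(V)={2,3,4,6}: Z {4,6,7,8}->{4}; Y {2,4,5,6}->{2}; V {2,3,4,6}->{6} => REVISION
Constraint 4 (Z < Y) on D(Z)={4} D(Y)={2}: Z {4}->{}; Y {2}->{} => REVISION
Total revisions = 3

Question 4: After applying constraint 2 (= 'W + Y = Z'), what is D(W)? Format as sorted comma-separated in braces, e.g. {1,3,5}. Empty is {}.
Constraint 1 (W != V) on D(W)={2,3,6,7} D(V)={2,3,4,6}: no change
Constraint 2 (W + Y = Z) on D(W)={2,3,6,7} D(Y)={2,4,5,6,7,8} D(Z)={4,6,7,8}: W {2,3,6,7}->{2,3,6}; Y {2,4,5,6,7,8}->{2,4,5,6}
So after constraint 2: D(W) = {2,3,6}

Answer: {2,3,6}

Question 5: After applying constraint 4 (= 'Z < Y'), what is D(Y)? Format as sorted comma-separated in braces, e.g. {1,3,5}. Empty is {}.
Constraint 1 (W != V) on D(W)={2,3,6,7} D(V)={2,3,4,6}: no change
Constraint 2 (W + Y = Z) on D(W)={2,3,6,7} D(Y)={2,4,5,6,7,8} D(Z)={4,6,7,8}: W {2,3,6,7}->{2,3,6}; Y {2,4,5,6,7,8}->{2,4,5,6}
Constraint 3 (Z + Y = V) on D(Z)={4,6,7,8} D(Y)={2,4,5,6} D(V)={2,3,4,6}: Z {4,6,7,8}->{4}; Y {2,4,5,6}->{2}; V {2,3,4,6}->{6}
Constraint 4 (Z < Y) on D(Z)={4} D(Y)={2}: Z {4}->{}; Y {2}->{}
So after constraint 4: D(Y) = {}

Answer: {}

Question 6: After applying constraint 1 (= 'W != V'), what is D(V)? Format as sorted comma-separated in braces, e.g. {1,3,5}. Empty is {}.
Answer: {2,3,4,6}

Derivation:
Constraint 1 (W != V) on D(W)={2,3,6,7} D(V)={2,3,4,6}: no change
So after constraint 1: D(V) = {2,3,4,6}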